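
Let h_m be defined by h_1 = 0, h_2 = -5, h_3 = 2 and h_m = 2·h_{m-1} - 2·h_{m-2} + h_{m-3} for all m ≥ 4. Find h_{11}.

19

Applying the relation repeatedly:
h_4 = 14  h_5 = 19  h_6 = 12  h_7 = 0  h_8 = -5  h_9 = 2  h_{10} = 14  h_{11} = 19.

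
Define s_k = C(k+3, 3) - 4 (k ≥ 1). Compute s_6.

C(9, 3) = 84, so s_6 = 80.

80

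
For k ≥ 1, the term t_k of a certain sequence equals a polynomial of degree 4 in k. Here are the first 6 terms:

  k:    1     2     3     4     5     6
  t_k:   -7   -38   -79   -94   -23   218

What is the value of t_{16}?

47618

1st diffs: -31, -41, -15, 71, 241.
2nd diffs: -10, 26, 86, 170.
3rd diffs: 36, 60, 84.
4th diffs: 24, 24 (constant).
Newton forward-difference form: t_k = -7 + (-31)·C(k-1,1) + (-10)·C(k-1,2) + 36·C(k-1,3) + 24·C(k-1,4).
At k = 16: k-1 = 15, so t_{16} = -7 - 465 - 1050 + 16380 + 32760 = 47618.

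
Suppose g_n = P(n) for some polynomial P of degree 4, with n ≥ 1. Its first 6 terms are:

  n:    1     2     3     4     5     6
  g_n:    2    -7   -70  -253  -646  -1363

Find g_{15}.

1st diffs: -9, -63, -183, -393, -717.
2nd diffs: -54, -120, -210, -324.
3rd diffs: -66, -90, -114.
4th diffs: -24, -24 (constant).
Newton forward-difference form: g_n = 2 + (-9)·C(n-1,1) + (-54)·C(n-1,2) + (-66)·C(n-1,3) + (-24)·C(n-1,4).
At n = 15: n-1 = 14, so g_{15} = 2 - 126 - 4914 - 24024 - 24024 = -53086.

-53086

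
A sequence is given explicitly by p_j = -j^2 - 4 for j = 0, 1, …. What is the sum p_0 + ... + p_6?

Over j = 0..6: Σj = 21, Σj² = 91.
Total = (-1)·91 + (-4)·7 = -119.

-119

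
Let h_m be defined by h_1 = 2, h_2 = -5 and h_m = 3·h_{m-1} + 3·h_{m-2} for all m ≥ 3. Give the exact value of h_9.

-31833

Compute successive terms:
h_3 = -9  h_4 = -42  h_5 = -153  h_6 = -585  h_7 = -2214  h_8 = -8397  h_9 = -31833.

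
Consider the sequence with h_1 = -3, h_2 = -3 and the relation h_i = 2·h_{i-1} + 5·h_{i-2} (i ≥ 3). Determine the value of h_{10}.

Step forward from the initial values:
h_3 = -21, h_4 = -57, h_5 = -219, h_6 = -723, h_7 = -2541, h_8 = -8697, h_9 = -30099, h_{10} = -103683.

-103683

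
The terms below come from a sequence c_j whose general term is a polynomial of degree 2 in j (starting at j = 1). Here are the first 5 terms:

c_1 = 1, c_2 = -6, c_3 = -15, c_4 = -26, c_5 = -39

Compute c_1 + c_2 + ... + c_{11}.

1st diffs: -7, -9, -11, -13.
2nd diffs: -2, -2, -2 (constant).
So c_j = -j^2 - 4j + 6.
Continuing: …, -54, -71, -90, -111, …, c_{11} = -159.
Summing j = 1..11 (11 terms) gives -704.

-704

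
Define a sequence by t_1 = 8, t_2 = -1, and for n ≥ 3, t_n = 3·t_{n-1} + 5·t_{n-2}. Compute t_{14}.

196134119

t_3 = 37  t_4 = 106  t_5 = 503  …  t_{11} = 2661427  t_{12} = 11158051  t_{13} = 46781288  t_{14} = 196134119.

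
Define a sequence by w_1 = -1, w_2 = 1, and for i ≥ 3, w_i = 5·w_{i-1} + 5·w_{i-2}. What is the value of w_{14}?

206265625

Step forward from the initial values:
w_3 = 0;  w_4 = 5;  w_5 = 25;  …;  w_{11} = 1028125;  w_{12} = 6018750;  w_{13} = 35234375;  w_{14} = 206265625.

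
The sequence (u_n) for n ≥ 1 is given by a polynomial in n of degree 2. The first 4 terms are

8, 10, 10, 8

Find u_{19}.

-262

1st diffs: 2, 0, -2.
2nd diffs: -2, -2 (constant).
So u_n = -n^2 + 5n + 4.
Evaluating at n = 19 gives u_{19} = -262.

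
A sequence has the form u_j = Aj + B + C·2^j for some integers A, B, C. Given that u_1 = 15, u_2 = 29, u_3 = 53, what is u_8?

The three given values yield: A + B + 2C = 15; 2A + B + 4C = 29; 3A + B + 8C = 53.
Subtracting the first from the second: A + 2C = 14.
Subtracting the second from the third: A + 4C = 24.
Solving: C = 5, A = 4, then B = 1.
So u_j = 4·j + 1 + 5·2^j; at j=8 this is 1313.

1313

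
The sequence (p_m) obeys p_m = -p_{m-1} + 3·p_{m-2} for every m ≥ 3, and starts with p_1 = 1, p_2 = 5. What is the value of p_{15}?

p_3 = -2, p_4 = 17, p_5 = -23, …, p_{12} = 9938, p_{13} = -22751, p_{14} = 52565, p_{15} = -120818.

-120818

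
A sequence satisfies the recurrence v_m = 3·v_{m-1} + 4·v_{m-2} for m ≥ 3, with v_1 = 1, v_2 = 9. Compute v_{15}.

536870911

Applying the relation repeatedly:
v_3 = 31  v_4 = 129  v_5 = 511  …  v_{12} = 8388609  v_{13} = 33554431  v_{14} = 134217729  v_{15} = 536870911.
(Characteristic roots are 4 and -1.)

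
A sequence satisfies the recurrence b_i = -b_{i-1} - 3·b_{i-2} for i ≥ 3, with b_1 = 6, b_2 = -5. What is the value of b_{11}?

Step forward from the initial values:
b_3 = -13; b_4 = 28; b_5 = 11; b_6 = -95; b_7 = 62; b_8 = 223; b_9 = -409; b_{10} = -260; b_{11} = 1487.

1487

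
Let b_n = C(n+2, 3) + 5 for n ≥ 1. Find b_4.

25

C(6, 3) = 20, so b_4 = 25.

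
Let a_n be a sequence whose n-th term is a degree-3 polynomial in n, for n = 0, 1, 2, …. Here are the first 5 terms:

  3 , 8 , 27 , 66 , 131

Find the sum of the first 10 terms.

3195

1st diffs: 5, 19, 39, 65.
2nd diffs: 14, 20, 26.
3rd diffs: 6, 6 (constant).
Newton forward-difference form: a_n = 3 + 5·C(n,1) + 14·C(n,2) + 6·C(n,3).
Continuing: …, 228, 363, 542, 771, …, a_9 = 1056.
Summing n = 0..9 (10 terms) gives 3195.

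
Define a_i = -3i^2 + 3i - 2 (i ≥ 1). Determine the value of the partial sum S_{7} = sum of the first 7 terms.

Over i = 1..7: Σi = 28, Σi² = 140.
Total = (-3)·140 + (3)·28 + (-2)·7 = -350.

-350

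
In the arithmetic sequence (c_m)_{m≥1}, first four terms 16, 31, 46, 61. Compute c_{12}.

Common difference d = 15.
c_m = 16 + (m - 1)·15.
c_{12} = 16 + 11·15 = 181.

181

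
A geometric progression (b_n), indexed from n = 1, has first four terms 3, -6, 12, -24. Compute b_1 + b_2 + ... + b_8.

Common ratio r = -2.
b_n = 3·(-2)^(n-1).
S = 3·((-2)^8 - 1)/(-2 - 1) = 3·(256 - 1)/(-3) = -255.

-255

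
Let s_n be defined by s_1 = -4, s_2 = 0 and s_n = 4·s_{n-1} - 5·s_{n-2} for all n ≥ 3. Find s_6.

Iterate the recurrence:
s_3 = 20;  s_4 = 80;  s_5 = 220;  s_6 = 480.

480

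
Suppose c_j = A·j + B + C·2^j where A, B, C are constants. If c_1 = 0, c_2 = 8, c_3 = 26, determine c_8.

Write the equations: A + B + 2C = 0; 2A + B + 4C = 8; 3A + B + 8C = 26.
Subtracting the first from the second: A + 2C = 8.
Subtracting the second from the third: A + 4C = 18.
Solving: C = 5, A = -2, then B = -8.
Therefore c_8 = -16 + (-8) + 5·256 = 1256.

1256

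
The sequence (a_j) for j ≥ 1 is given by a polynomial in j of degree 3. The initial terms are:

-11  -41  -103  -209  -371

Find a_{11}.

1st diffs: -30, -62, -106, -162.
2nd diffs: -32, -44, -56.
3rd diffs: -12, -12 (constant).
Newton forward-difference form: a_j = -11 + (-30)·C(j-1,1) + (-32)·C(j-1,2) + (-12)·C(j-1,3).
At j = 11: j-1 = 10, so a_{11} = -11 - 300 - 1440 - 1440 = -3191.

-3191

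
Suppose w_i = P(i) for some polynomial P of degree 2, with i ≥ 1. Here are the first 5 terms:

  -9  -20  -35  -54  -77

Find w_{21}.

-989

1st diffs: -11, -15, -19, -23.
2nd diffs: -4, -4, -4 (constant).
Newton forward-difference form: w_i = -9 + (-11)·C(i-1,1) + (-4)·C(i-1,2).
At i = 21: i-1 = 20, so w_{21} = -9 - 220 - 760 = -989.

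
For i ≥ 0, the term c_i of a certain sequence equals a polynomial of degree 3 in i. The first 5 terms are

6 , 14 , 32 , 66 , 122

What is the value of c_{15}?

3906

1st diffs: 8, 18, 34, 56.
2nd diffs: 10, 16, 22.
3rd diffs: 6, 6 (constant).
So c_i = i^3 + 2i^2 + 5i + 6.
Evaluating at i = 15 gives c_{15} = 3906.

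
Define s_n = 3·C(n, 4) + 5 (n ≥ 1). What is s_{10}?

C(10, 4) = 210, so s_{10} = 635.

635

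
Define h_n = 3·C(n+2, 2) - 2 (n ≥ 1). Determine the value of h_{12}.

C(14, 2) = 91, so h_{12} = 271.

271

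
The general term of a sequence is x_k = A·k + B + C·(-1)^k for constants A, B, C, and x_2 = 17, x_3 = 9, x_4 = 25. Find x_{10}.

Plug in k = 2, 3, 4: 2A + B + C = 17; 3A + B - C = 9; 4A + B + C = 25.
Subtracting the first from the second: A - 2C = -8.
Subtracting the second from the third: A + 2C = 16.
Solving: C = 6, A = 4, then B = 3.
So x_k = 4·k + 3 + 6·(-1)^k; at k=10 this is 49.

49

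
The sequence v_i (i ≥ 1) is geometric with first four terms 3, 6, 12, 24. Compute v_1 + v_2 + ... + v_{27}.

Common ratio r = 2.
v_i = 3·2^(i-1).
S = 3·(2^27 - 1)/(2 - 1) = 3·(134217728 - 1)/(1) = 402653181.

402653181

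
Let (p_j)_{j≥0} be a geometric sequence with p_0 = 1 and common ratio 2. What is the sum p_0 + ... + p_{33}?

p_j = 1·2^(j-0).
S = 1·(2^34 - 1)/(2 - 1) = 1·(17179869184 - 1)/(1) = 17179869183.

17179869183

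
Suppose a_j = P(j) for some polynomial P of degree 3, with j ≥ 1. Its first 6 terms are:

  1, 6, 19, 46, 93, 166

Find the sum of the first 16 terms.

16016

1st diffs: 5, 13, 27, 47, 73.
2nd diffs: 8, 14, 20, 26.
3rd diffs: 6, 6, 6 (constant).
Newton forward-difference form: a_j = 1 + 5·C(j-1,1) + 8·C(j-1,2) + 6·C(j-1,3).
Continuing: …, 271, 414, 601, 838, …, a_{16} = 3646.
Summing j = 1..16 (16 terms) gives 16016.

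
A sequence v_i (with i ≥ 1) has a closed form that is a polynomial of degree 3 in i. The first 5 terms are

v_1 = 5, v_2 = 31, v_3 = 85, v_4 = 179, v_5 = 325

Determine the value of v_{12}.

1st diffs: 26, 54, 94, 146.
2nd diffs: 28, 40, 52.
3rd diffs: 12, 12 (constant).
So v_i = 2i^3 + 2i^2 + 6i - 5.
Evaluating at i = 12 gives v_{12} = 3811.

3811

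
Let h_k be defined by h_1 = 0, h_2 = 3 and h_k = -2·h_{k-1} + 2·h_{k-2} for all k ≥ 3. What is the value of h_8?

Iterate the recurrence:
h_3 = -6; h_4 = 18; h_5 = -48; h_6 = 132; h_7 = -360; h_8 = 984.

984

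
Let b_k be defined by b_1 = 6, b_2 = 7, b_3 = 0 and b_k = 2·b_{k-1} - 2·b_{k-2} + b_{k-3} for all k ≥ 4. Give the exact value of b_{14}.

Applying the relation repeatedly:
b_4 = -8; b_5 = -9; b_6 = -2; …; b_{11} = -9; b_{12} = -2; b_{13} = 6; b_{14} = 7.

7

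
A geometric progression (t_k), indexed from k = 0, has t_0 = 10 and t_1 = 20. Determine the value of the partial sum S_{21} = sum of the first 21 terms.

Common ratio r = 2.
t_k = 10·2^(k-0).
S = 10·(2^21 - 1)/(2 - 1) = 10·(2097152 - 1)/(1) = 20971510.

20971510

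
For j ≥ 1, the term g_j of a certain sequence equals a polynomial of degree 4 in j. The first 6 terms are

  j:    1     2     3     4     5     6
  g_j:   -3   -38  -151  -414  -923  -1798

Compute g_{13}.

-33291

1st diffs: -35, -113, -263, -509, -875.
2nd diffs: -78, -150, -246, -366.
3rd diffs: -72, -96, -120.
4th diffs: -24, -24 (constant).
Newton forward-difference form: g_j = -3 + (-35)·C(j-1,1) + (-78)·C(j-1,2) + (-72)·C(j-1,3) + (-24)·C(j-1,4).
At j = 13: j-1 = 12, so g_{13} = -3 - 420 - 5148 - 15840 - 11880 = -33291.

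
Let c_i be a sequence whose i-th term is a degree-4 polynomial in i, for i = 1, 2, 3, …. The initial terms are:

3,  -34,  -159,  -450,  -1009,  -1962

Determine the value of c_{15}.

-60939

1st diffs: -37, -125, -291, -559, -953.
2nd diffs: -88, -166, -268, -394.
3rd diffs: -78, -102, -126.
4th diffs: -24, -24 (constant).
So c_i = -i^4 - 3i^3 - i^2 + 2i + 6.
Evaluating at i = 15 gives c_{15} = -60939.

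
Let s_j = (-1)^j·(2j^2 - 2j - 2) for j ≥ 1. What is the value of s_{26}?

1298

(-1)^26 = 1; 2j^2 - 2j - 2 at j=26 is 1298; so s_{26} = 1298.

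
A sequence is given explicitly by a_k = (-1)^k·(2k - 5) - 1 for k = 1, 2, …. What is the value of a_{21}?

(-1)^21 = -1; 2k - 5 at k=21 is 37; so a_{21} = -38.

-38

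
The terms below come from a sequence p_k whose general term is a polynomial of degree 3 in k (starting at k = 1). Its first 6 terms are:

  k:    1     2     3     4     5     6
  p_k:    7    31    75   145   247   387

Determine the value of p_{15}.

4347

1st diffs: 24, 44, 70, 102, 140.
2nd diffs: 20, 26, 32, 38.
3rd diffs: 6, 6, 6 (constant).
So p_k = k^3 + 4k^2 + 5k - 3.
Evaluating at k = 15 gives p_{15} = 4347.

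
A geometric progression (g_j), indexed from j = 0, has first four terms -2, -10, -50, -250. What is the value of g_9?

Common ratio r = 5.
g_j = (-2)·5^(j-0).
g_9 = (-2)·5^9 = -3906250.

-3906250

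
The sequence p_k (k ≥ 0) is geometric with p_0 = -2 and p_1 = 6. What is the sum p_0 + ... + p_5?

364

Common ratio r = -3.
p_k = (-2)·(-3)^(k-0).
S = (-2)·((-3)^6 - 1)/(-3 - 1) = (-2)·(729 - 1)/(-4) = 364.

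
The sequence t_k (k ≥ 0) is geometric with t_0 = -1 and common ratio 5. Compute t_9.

t_k = (-1)·5^(k-0).
t_9 = (-1)·5^9 = -1953125.

-1953125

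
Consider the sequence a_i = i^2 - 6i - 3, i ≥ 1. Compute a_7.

a_7 = 1·7^2 - 6·7 - 3 = 4.

4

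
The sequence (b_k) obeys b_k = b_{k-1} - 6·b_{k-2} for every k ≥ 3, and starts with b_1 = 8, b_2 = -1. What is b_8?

-4051

Applying the relation repeatedly:
b_3 = -49  b_4 = -43  b_5 = 251  b_6 = 509  b_7 = -997  b_8 = -4051.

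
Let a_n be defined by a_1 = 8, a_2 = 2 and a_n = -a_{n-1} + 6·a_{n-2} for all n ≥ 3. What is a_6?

-514

Iterate the recurrence:
a_3 = 46; a_4 = -34; a_5 = 310; a_6 = -514.
(Characteristic roots are 2 and -3.)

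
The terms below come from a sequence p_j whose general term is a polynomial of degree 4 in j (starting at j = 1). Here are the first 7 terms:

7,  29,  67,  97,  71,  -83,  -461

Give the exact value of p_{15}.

1st diffs: 22, 38, 30, -26, -154, -378.
2nd diffs: 16, -8, -56, -128, -224.
3rd diffs: -24, -48, -72, -96.
4th diffs: -24, -24, -24 (constant).
So p_j = -j^4 + 6j^3 - 3j^2 + 4j + 1.
Evaluating at j = 15 gives p_{15} = -30989.

-30989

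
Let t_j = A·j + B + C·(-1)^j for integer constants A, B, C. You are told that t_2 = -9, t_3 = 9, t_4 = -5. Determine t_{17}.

Write the equations: 2A + B + C = -9; 3A + B - C = 9; 4A + B + C = -5.
Subtracting the first from the second: A - 2C = 18.
Subtracting the second from the third: A + 2C = -14.
Solving: C = -8, A = 2, then B = -5.
Hence t_{17} = 2·17 + (-5) + (-8)·(-1) = 37.

37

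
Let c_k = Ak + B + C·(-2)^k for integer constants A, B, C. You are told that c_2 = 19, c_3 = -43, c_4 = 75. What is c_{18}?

Plug in k = 2, 3, 4: 2A + B + 4C = 19; 3A + B - 8C = -43; 4A + B + 16C = 75.
Subtracting the first from the second: A - 12C = -62.
Subtracting the second from the third: A + 24C = 118.
Solving: C = 5, A = -2, then B = 3.
So c_k = -2·k + 3 + 5·(-2)^k; at k=18 this is 1310687.

1310687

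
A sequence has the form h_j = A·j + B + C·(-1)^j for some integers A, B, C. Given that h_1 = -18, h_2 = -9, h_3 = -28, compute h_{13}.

The three given values yield: A + B - C = -18; 2A + B + C = -9; 3A + B - C = -28.
Subtracting the first from the second: A + 2C = 9.
Subtracting the second from the third: A - 2C = -19.
Solving: C = 7, A = -5, then B = -6.
So h_j = -5·j + (-6) + 7·(-1)^j; at j=13 this is -78.

-78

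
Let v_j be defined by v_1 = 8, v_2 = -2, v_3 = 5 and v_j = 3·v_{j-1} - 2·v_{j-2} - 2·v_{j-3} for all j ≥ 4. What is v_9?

v_4 = 3  v_5 = 3  v_6 = -7  v_7 = -33  v_8 = -91  v_9 = -193.

-193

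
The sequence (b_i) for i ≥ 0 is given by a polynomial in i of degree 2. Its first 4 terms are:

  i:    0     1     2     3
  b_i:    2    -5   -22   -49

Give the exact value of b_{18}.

1st diffs: -7, -17, -27.
2nd diffs: -10, -10 (constant).
So b_i = -5i^2 - 2i + 2.
Evaluating at i = 18 gives b_{18} = -1654.

-1654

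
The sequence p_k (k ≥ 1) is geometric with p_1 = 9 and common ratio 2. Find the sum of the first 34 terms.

154618822647

p_k = 9·2^(k-1).
S = 9·(2^34 - 1)/(2 - 1) = 9·(17179869184 - 1)/(1) = 154618822647.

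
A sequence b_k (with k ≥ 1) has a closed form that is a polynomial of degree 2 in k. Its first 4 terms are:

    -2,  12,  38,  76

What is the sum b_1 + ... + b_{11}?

1st diffs: 14, 26, 38.
2nd diffs: 12, 12 (constant).
So b_k = 6k^2 - 4k - 4.
Continuing: …, 126, 188, 262, 348, …, b_{11} = 678.
Summing k = 1..11 (11 terms) gives 2728.

2728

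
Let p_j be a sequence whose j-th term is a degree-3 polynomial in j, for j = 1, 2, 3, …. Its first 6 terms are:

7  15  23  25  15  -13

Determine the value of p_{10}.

-425

1st diffs: 8, 8, 2, -10, -28.
2nd diffs: 0, -6, -12, -18.
3rd diffs: -6, -6, -6 (constant).
Newton forward-difference form: p_j = 7 + 8·C(j-1,1) + (-6)·C(j-1,3).
At j = 10: j-1 = 9, so p_{10} = 7 + 72 - 504 = -425.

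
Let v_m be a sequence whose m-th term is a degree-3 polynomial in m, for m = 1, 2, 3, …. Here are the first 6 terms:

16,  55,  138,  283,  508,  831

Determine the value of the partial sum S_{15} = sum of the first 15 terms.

1st diffs: 39, 83, 145, 225, 323.
2nd diffs: 44, 62, 80, 98.
3rd diffs: 18, 18, 18 (constant).
So v_m = 3m^3 + 4m^2 + 6m + 3.
Continuing: …, 1270, 1843, 2568, 3463, …, v_{15} = 11118.
Summing m = 1..15 (15 terms) gives 48925.

48925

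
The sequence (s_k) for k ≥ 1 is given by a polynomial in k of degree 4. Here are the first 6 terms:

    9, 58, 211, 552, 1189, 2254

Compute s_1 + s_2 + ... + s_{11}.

1st diffs: 49, 153, 341, 637, 1065.
2nd diffs: 104, 188, 296, 428.
3rd diffs: 84, 108, 132.
4th diffs: 24, 24 (constant).
So s_k = k^4 + 4k^3 + 3k^2 - 3k + 4.
Continuing: …, 3903, 6316, 9697, 14274, …, s_{11} = 20299.
Summing k = 1..11 (11 terms) gives 58762.

58762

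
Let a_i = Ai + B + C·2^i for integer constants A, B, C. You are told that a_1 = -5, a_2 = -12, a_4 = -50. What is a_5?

-99

Plug in i = 1, 2, 4: A + B + 2C = -5; 2A + B + 4C = -12; 4A + B + 16C = -50.
Subtracting the first from the second: A + 2C = -7.
Subtracting the second from the third: 2A + 12C = -38.
Solving: C = -3, A = -1, then B = 2.
Therefore a_5 = -5 + 2 + (-3)·32 = -99.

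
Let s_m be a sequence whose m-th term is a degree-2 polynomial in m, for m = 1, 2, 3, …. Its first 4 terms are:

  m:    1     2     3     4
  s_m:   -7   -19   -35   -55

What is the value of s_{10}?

-259

1st diffs: -12, -16, -20.
2nd diffs: -4, -4 (constant).
So s_m = -2m^2 - 6m + 1.
Evaluating at m = 10 gives s_{10} = -259.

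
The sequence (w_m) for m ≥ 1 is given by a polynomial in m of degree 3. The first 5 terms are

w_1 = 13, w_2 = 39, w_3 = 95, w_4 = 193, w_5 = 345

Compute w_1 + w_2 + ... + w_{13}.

19357

1st diffs: 26, 56, 98, 152.
2nd diffs: 30, 42, 54.
3rd diffs: 12, 12 (constant).
Newton forward-difference form: w_m = 13 + 26·C(m-1,1) + 30·C(m-1,2) + 12·C(m-1,3).
Continuing: …, 563, 859, 1245, 1733, …, w_{13} = 4945.
Summing m = 1..13 (13 terms) gives 19357.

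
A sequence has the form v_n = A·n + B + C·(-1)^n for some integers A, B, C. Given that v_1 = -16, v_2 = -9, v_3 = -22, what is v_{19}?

-70

The three given values yield: A + B - C = -16; 2A + B + C = -9; 3A + B - C = -22.
Subtracting the first from the second: A + 2C = 7.
Subtracting the second from the third: A - 2C = -13.
Solving: C = 5, A = -3, then B = -8.
Hence v_{19} = -3·19 + (-8) + 5·(-1) = -70.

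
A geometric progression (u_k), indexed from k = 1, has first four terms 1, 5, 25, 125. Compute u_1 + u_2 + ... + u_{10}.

Common ratio r = 5.
u_k = 1·5^(k-1).
S = 1·(5^10 - 1)/(5 - 1) = 1·(9765625 - 1)/(4) = 2441406.

2441406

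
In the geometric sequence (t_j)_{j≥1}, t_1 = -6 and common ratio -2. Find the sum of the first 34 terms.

34359738366

t_j = (-6)·(-2)^(j-1).
S = (-6)·((-2)^34 - 1)/(-2 - 1) = (-6)·(17179869184 - 1)/(-3) = 34359738366.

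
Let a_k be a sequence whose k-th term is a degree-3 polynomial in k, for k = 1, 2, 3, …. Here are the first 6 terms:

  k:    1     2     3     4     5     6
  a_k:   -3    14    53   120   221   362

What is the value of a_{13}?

2973

1st diffs: 17, 39, 67, 101, 141.
2nd diffs: 22, 28, 34, 40.
3rd diffs: 6, 6, 6 (constant).
Newton forward-difference form: a_k = -3 + 17·C(k-1,1) + 22·C(k-1,2) + 6·C(k-1,3).
At k = 13: k-1 = 12, so a_{13} = -3 + 204 + 1452 + 1320 = 2973.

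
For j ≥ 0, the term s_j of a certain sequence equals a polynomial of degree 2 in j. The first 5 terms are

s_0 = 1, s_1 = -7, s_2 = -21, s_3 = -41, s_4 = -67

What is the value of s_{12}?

-491

1st diffs: -8, -14, -20, -26.
2nd diffs: -6, -6, -6 (constant).
Newton forward-difference form: s_j = 1 + (-8)·C(j,1) + (-6)·C(j,2).
At j = 12: j = 12, so s_{12} = 1 - 96 - 396 = -491.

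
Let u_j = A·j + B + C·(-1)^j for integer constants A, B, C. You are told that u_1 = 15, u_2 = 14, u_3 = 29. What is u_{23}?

At j = 1, 2, 3: A + B - C = 15; 2A + B + C = 14; 3A + B - C = 29.
Subtracting the first from the second: A + 2C = -1.
Subtracting the second from the third: A - 2C = 15.
Solving: C = -4, A = 7, then B = 4.
Therefore u_{23} = 161 + 4 + (-4)·(-1) = 169.

169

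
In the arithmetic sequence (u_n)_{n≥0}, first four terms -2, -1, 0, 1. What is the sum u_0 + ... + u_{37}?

627

Common difference d = 1.
u_n = -2 + (n - 0)·1.
u_{37} = 35; S = 38·(-2 + 35)/2 = 627.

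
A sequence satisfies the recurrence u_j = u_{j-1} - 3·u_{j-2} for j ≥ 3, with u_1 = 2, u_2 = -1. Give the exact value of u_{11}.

Applying the relation repeatedly:
u_3 = -7;  u_4 = -4;  u_5 = 17;  u_6 = 29;  u_7 = -22;  u_8 = -109;  u_9 = -43;  u_{10} = 284;  u_{11} = 413.

413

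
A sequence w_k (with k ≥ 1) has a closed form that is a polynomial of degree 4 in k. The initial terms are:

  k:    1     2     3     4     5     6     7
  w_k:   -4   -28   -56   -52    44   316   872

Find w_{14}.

1st diffs: -24, -28, 4, 96, 272, 556.
2nd diffs: -4, 32, 92, 176, 284.
3rd diffs: 36, 60, 84, 108.
4th diffs: 24, 24, 24 (constant).
So w_k = k^4 - 4k^3 - 3k^2 - 2k + 4.
Evaluating at k = 14 gives w_{14} = 26828.

26828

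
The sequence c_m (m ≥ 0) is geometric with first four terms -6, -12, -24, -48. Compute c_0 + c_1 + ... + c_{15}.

-393210

Common ratio r = 2.
c_m = (-6)·2^(m-0).
S = (-6)·(2^16 - 1)/(2 - 1) = (-6)·(65536 - 1)/(1) = -393210.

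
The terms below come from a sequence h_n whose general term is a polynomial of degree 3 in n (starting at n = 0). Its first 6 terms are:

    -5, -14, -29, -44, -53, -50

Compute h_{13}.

1126

1st diffs: -9, -15, -15, -9, 3.
2nd diffs: -6, 0, 6, 12.
3rd diffs: 6, 6, 6 (constant).
Newton forward-difference form: h_n = -5 + (-9)·C(n,1) + (-6)·C(n,2) + 6·C(n,3).
At n = 13: n = 13, so h_{13} = -5 - 117 - 468 + 1716 = 1126.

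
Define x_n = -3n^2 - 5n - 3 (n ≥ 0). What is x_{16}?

-851

x_{16} = -3·16^2 - 5·16 - 3 = -851.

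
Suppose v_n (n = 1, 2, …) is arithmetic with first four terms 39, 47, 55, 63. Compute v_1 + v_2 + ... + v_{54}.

13554

Common difference d = 8.
v_n = 39 + (n - 1)·8.
v_{54} = 463; S = 54·(39 + 463)/2 = 13554.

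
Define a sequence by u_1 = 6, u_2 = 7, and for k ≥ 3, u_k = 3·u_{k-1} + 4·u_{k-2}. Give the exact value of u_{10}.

Iterate the recurrence:
u_3 = 45;  u_4 = 163;  u_5 = 669;  u_6 = 2659;  u_7 = 10653;  u_8 = 42595;  u_9 = 170397;  u_{10} = 681571.
(Characteristic roots are 4 and -1.)

681571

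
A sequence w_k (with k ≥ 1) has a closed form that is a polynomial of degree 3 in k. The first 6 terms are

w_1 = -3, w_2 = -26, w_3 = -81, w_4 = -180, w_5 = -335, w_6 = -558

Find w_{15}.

1st diffs: -23, -55, -99, -155, -223.
2nd diffs: -32, -44, -56, -68.
3rd diffs: -12, -12, -12 (constant).
Newton forward-difference form: w_k = -3 + (-23)·C(k-1,1) + (-32)·C(k-1,2) + (-12)·C(k-1,3).
At k = 15: k-1 = 14, so w_{15} = -3 - 322 - 2912 - 4368 = -7605.

-7605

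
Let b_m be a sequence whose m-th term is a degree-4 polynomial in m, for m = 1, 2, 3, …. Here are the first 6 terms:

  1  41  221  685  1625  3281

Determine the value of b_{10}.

1st diffs: 40, 180, 464, 940, 1656.
2nd diffs: 140, 284, 476, 716.
3rd diffs: 144, 192, 240.
4th diffs: 48, 48 (constant).
So b_m = 2m^4 + 4m^3 - 4m^2 - 6m + 5.
Evaluating at m = 10 gives b_{10} = 23545.

23545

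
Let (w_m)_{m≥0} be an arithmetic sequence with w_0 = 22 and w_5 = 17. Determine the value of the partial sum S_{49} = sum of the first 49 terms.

Common difference d = (17 - 22) / (5 - 0) = -1.
w_m = 22 + (m - 0)·(-1).
w_{48} = -26; S = 49·(22 + (-26))/2 = -98.

-98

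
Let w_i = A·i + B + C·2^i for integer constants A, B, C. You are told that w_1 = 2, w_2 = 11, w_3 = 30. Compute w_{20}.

5242853

Plug in i = 1, 2, 3: A + B + 2C = 2; 2A + B + 4C = 11; 3A + B + 8C = 30.
Subtracting the first from the second: A + 2C = 9.
Subtracting the second from the third: A + 4C = 19.
Solving: C = 5, A = -1, then B = -7.
Hence w_{20} = -1·20 + (-7) + 5·1048576 = 5242853.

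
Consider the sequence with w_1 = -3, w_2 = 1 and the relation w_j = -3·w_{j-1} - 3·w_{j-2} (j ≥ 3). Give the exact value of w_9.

-162

Step forward from the initial values:
w_3 = 6, w_4 = -21, w_5 = 45, w_6 = -72, w_7 = 81, w_8 = -27, w_9 = -162.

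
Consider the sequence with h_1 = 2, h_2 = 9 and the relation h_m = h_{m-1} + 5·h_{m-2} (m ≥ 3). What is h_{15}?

Step forward from the initial values:
h_3 = 19; h_4 = 64; h_5 = 159; …; h_{12} = 220499; h_{13} = 613394; h_{14} = 1715889; h_{15} = 4782859.

4782859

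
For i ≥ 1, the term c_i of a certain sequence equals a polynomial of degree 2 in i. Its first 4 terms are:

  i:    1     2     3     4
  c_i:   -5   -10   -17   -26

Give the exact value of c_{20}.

1st diffs: -5, -7, -9.
2nd diffs: -2, -2 (constant).
Newton forward-difference form: c_i = -5 + (-5)·C(i-1,1) + (-2)·C(i-1,2).
At i = 20: i-1 = 19, so c_{20} = -5 - 95 - 342 = -442.

-442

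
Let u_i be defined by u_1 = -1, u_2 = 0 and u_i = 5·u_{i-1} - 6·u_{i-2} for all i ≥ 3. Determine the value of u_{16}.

28599510

Iterate the recurrence:
u_3 = 6;  u_4 = 30;  u_5 = 114;  …;  u_{13} = 1050594;  u_{14} = 3164070;  u_{15} = 9516786;  u_{16} = 28599510.
(Characteristic roots are 3 and 2.)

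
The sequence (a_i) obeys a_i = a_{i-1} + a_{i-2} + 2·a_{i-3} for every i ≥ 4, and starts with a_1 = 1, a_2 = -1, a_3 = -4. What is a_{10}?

Applying the relation repeatedly:
a_4 = -3; a_5 = -9; a_6 = -20; a_7 = -35; a_8 = -73; a_9 = -148; a_{10} = -291.

-291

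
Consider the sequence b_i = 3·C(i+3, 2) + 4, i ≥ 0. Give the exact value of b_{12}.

C(15, 2) = 105, so b_{12} = 319.

319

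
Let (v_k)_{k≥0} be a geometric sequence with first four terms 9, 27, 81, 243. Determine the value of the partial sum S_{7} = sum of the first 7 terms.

Common ratio r = 3.
v_k = 9·3^(k-0).
S = 9·(3^7 - 1)/(3 - 1) = 9·(2187 - 1)/(2) = 9837.

9837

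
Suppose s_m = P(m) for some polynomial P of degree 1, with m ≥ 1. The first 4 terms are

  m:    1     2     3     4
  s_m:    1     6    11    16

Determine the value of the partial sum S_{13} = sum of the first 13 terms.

403

1st diffs: 5, 5, 5 (constant).
So s_m = 5m - 4.
Continuing: …, 21, 26, 31, 36, …, s_{13} = 61.
Summing m = 1..13 (13 terms) gives 403.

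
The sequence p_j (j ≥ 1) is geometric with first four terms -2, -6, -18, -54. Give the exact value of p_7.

Common ratio r = 3.
p_j = (-2)·3^(j-1).
p_7 = (-2)·3^6 = -1458.

-1458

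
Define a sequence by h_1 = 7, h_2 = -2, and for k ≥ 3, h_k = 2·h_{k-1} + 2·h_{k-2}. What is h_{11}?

h_3 = 10;  h_4 = 16;  h_5 = 52;  h_6 = 136;  h_7 = 376;  h_8 = 1024;  h_9 = 2800;  h_{10} = 7648;  h_{11} = 20896.

20896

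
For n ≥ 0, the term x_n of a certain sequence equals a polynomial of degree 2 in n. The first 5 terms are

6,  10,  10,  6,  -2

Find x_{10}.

1st diffs: 4, 0, -4, -8.
2nd diffs: -4, -4, -4 (constant).
Newton forward-difference form: x_n = 6 + 4·C(n,1) + (-4)·C(n,2).
At n = 10: n = 10, so x_{10} = 6 + 40 - 180 = -134.

-134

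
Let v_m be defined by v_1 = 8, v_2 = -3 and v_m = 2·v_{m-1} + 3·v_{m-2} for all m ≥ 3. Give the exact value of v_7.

918

Compute successive terms:
v_3 = 18;  v_4 = 27;  v_5 = 108;  v_6 = 297;  v_7 = 918.
(Characteristic roots are 3 and -1.)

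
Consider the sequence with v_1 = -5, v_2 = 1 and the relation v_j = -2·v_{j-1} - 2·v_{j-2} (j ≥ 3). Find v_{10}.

16

Iterate the recurrence:
v_3 = 8; v_4 = -18; v_5 = 20; v_6 = -4; v_7 = -32; v_8 = 72; v_9 = -80; v_{10} = 16.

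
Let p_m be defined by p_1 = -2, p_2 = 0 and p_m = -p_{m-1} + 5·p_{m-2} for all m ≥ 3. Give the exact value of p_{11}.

-22860

p_3 = -10;  p_4 = 10;  p_5 = -60;  p_6 = 110;  p_7 = -410;  p_8 = 960;  p_9 = -3010;  p_{10} = 7810;  p_{11} = -22860.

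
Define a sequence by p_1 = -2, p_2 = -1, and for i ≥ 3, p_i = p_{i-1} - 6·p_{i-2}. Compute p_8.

Compute successive terms:
p_3 = 11; p_4 = 17; p_5 = -49; p_6 = -151; p_7 = 143; p_8 = 1049.

1049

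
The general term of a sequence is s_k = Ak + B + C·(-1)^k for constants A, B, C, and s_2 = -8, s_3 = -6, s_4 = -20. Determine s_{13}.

-66

Write the equations: 2A + B + C = -8; 3A + B - C = -6; 4A + B + C = -20.
Subtracting the first from the second: A - 2C = 2.
Subtracting the second from the third: A + 2C = -14.
Solving: C = -4, A = -6, then B = 8.
Hence s_{13} = -6·13 + 8 + (-4)·(-1) = -66.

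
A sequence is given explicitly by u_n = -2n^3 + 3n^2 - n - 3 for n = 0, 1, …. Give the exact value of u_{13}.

u_{13} = -2·13^3 + 3·13^2 - 1·13 - 3 = -3903.

-3903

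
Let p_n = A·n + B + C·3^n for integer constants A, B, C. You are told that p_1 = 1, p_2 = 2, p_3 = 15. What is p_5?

221

The three given values yield: A + B + 3C = 1; 2A + B + 9C = 2; 3A + B + 27C = 15.
Subtracting the first from the second: A + 6C = 1.
Subtracting the second from the third: A + 18C = 13.
Solving: C = 1, A = -5, then B = 3.
So p_n = -5·n + 3 + 1·3^n; at n=5 this is 221.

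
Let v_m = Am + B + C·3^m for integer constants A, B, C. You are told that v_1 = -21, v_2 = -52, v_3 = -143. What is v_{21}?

-52301766041

The three given values yield: A + B + 3C = -21; 2A + B + 9C = -52; 3A + B + 27C = -143.
Subtracting the first from the second: A + 6C = -31.
Subtracting the second from the third: A + 18C = -91.
Solving: C = -5, A = -1, then B = -5.
Therefore v_{21} = -21 + (-5) + (-5)·10460353203 = -52301766041.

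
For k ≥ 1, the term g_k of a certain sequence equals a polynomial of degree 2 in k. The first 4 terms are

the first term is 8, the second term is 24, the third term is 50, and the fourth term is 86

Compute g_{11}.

618

1st diffs: 16, 26, 36.
2nd diffs: 10, 10 (constant).
Newton forward-difference form: g_k = 8 + 16·C(k-1,1) + 10·C(k-1,2).
At k = 11: k-1 = 10, so g_{11} = 8 + 160 + 450 = 618.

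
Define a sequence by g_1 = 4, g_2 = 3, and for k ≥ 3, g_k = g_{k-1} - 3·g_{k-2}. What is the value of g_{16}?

15102

Step forward from the initial values:
g_3 = -9; g_4 = -18; g_5 = 9; …; g_{13} = -2556; g_{14} = -3717; g_{15} = 3951; g_{16} = 15102.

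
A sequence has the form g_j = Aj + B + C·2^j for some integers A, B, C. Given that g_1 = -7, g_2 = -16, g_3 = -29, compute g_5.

Write the equations: A + B + 2C = -7; 2A + B + 4C = -16; 3A + B + 8C = -29.
Subtracting the first from the second: A + 2C = -9.
Subtracting the second from the third: A + 4C = -13.
Solving: C = -2, A = -5, then B = 2.
Hence g_5 = -5·5 + 2 + (-2)·32 = -87.

-87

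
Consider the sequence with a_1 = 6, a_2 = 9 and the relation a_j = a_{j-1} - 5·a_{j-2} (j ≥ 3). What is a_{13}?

Compute successive terms:
a_3 = -21; a_4 = -66; a_5 = 39; …; a_{10} = 5814; a_{11} = 18519; a_{12} = -10551; a_{13} = -103146.

-103146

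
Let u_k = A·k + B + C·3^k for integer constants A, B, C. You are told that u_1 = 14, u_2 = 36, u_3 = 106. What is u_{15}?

Plug in k = 1, 2, 3: A + B + 3C = 14; 2A + B + 9C = 36; 3A + B + 27C = 106.
Subtracting the first from the second: A + 6C = 22.
Subtracting the second from the third: A + 18C = 70.
Solving: C = 4, A = -2, then B = 4.
Therefore u_{15} = -30 + 4 + 4·14348907 = 57395602.

57395602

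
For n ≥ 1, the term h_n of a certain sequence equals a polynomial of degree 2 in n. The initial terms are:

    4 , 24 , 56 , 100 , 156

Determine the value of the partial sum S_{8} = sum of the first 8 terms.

1264

1st diffs: 20, 32, 44, 56.
2nd diffs: 12, 12, 12 (constant).
Newton forward-difference form: h_n = 4 + 20·C(n-1,1) + 12·C(n-1,2).
Continuing: 224, 304, 396.
Summing n = 1..8 (8 terms) gives 1264.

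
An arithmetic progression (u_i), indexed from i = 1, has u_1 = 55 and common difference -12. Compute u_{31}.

u_i = 55 + (i - 1)·(-12).
u_{31} = 55 + 30·(-12) = -305.

-305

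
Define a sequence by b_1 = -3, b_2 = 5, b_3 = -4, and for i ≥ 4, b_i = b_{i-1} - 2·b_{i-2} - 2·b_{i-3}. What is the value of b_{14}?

Compute successive terms:
b_4 = -8  b_5 = -10  b_6 = 14  …  b_{11} = -182  b_{12} = 530  b_{13} = 1434  b_{14} = 738.

738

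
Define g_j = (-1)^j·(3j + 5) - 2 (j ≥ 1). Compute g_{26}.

81

(-1)^26 = 1; 3j + 5 at j=26 is 83; so g_{26} = 81.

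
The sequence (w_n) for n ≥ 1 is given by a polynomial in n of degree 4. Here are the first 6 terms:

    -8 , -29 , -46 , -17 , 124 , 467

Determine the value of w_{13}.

1st diffs: -21, -17, 29, 141, 343.
2nd diffs: 4, 46, 112, 202.
3rd diffs: 42, 66, 90.
4th diffs: 24, 24 (constant).
Newton forward-difference form: w_n = -8 + (-21)·C(n-1,1) + 4·C(n-1,2) + 42·C(n-1,3) + 24·C(n-1,4).
At n = 13: n-1 = 12, so w_{13} = -8 - 252 + 264 + 9240 + 11880 = 21124.

21124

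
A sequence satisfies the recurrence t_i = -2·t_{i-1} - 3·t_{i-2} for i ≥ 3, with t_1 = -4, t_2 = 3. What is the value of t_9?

-12

Compute successive terms:
t_3 = 6, t_4 = -21, t_5 = 24, t_6 = 15, t_7 = -102, t_8 = 159, t_9 = -12.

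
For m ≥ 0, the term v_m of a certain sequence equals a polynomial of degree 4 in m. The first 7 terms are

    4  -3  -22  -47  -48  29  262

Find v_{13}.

1st diffs: -7, -19, -25, -1, 77, 233.
2nd diffs: -12, -6, 24, 78, 156.
3rd diffs: 6, 30, 54, 78.
4th diffs: 24, 24, 24 (constant).
Newton forward-difference form: v_m = 4 + (-7)·C(m,1) + (-12)·C(m,2) + 6·C(m,3) + 24·C(m,4).
At m = 13: m = 13, so v_{13} = 4 - 91 - 936 + 1716 + 17160 = 17853.

17853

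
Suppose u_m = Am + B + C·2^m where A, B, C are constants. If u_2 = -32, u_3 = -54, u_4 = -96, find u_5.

Plug in m = 2, 3, 4: 2A + B + 4C = -32; 3A + B + 8C = -54; 4A + B + 16C = -96.
Subtracting the first from the second: A + 4C = -22.
Subtracting the second from the third: A + 8C = -42.
Solving: C = -5, A = -2, then B = -8.
Hence u_5 = -2·5 + (-8) + (-5)·32 = -178.

-178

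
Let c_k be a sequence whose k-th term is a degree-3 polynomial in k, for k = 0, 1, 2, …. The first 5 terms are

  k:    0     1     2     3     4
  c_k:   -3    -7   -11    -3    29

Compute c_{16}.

1st diffs: -4, -4, 8, 32.
2nd diffs: 0, 12, 24.
3rd diffs: 12, 12 (constant).
Newton forward-difference form: c_k = -3 + (-4)·C(k,1) + 12·C(k,3).
At k = 16: k = 16, so c_{16} = -3 - 64 + 6720 = 6653.

6653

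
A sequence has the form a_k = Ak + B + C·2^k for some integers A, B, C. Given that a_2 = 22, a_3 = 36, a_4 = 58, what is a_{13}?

16464

Plug in k = 2, 3, 4: 2A + B + 4C = 22; 3A + B + 8C = 36; 4A + B + 16C = 58.
Subtracting the first from the second: A + 4C = 14.
Subtracting the second from the third: A + 8C = 22.
Solving: C = 2, A = 6, then B = 2.
Therefore a_{13} = 78 + 2 + 2·8192 = 16464.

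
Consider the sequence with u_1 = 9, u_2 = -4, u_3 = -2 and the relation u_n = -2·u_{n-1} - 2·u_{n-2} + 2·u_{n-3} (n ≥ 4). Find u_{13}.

Applying the relation repeatedly:
u_4 = 30, u_5 = -64, u_6 = 64, u_7 = 60, u_8 = -376, u_9 = 760, u_{10} = -648, u_{11} = -976, u_{12} = 4768, u_{13} = -8880.

-8880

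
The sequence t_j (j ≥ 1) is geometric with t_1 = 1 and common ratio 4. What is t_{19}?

t_j = 1·4^(j-1).
t_{19} = 1·4^18 = 68719476736.

68719476736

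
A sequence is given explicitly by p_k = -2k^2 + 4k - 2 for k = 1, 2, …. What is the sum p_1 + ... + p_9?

-408

Over k = 1..9: Σk = 45, Σk² = 285.
Total = (-2)·285 + (4)·45 + (-2)·9 = -408.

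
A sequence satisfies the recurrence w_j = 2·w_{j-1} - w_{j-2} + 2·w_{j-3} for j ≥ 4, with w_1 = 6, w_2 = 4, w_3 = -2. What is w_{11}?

814

Step forward from the initial values:
w_4 = 4;  w_5 = 18;  w_6 = 28;  w_7 = 46;  w_8 = 100;  w_9 = 210;  w_{10} = 412;  w_{11} = 814.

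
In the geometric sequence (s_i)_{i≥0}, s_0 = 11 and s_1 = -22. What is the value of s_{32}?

47244640256

Common ratio r = -2.
s_i = 11·(-2)^(i-0).
s_{32} = 11·(-2)^32 = 47244640256.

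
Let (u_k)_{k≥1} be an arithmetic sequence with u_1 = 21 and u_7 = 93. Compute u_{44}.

Common difference d = (93 - 21) / (7 - 1) = 12.
u_k = 21 + (k - 1)·12.
u_{44} = 21 + 43·12 = 537.

537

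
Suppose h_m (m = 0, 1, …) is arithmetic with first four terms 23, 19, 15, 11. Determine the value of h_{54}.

Common difference d = -4.
h_m = 23 + (m - 0)·(-4).
h_{54} = 23 + 54·(-4) = -193.

-193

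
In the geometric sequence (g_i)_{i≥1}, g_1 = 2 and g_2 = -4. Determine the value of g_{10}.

Common ratio r = -2.
g_i = 2·(-2)^(i-1).
g_{10} = 2·(-2)^9 = -1024.

-1024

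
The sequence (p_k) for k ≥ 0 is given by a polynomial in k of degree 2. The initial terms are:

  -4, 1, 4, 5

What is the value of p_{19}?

1st diffs: 5, 3, 1.
2nd diffs: -2, -2 (constant).
Newton forward-difference form: p_k = -4 + 5·C(k,1) + (-2)·C(k,2).
At k = 19: k = 19, so p_{19} = -4 + 95 - 342 = -251.

-251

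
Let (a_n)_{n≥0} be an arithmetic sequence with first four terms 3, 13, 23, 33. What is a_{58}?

583

Common difference d = 10.
a_n = 3 + (n - 0)·10.
a_{58} = 3 + 58·10 = 583.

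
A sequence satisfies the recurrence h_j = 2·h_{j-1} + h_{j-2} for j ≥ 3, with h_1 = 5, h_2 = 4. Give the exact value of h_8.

1026

Step forward from the initial values:
h_3 = 13; h_4 = 30; h_5 = 73; h_6 = 176; h_7 = 425; h_8 = 1026.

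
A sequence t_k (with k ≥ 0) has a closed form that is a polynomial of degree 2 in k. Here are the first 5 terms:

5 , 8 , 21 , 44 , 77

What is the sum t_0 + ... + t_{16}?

7293

1st diffs: 3, 13, 23, 33.
2nd diffs: 10, 10, 10 (constant).
Newton forward-difference form: t_k = 5 + 3·C(k,1) + 10·C(k,2).
Continuing: …, 120, 173, 236, 309, …, t_{16} = 1253.
Summing k = 0..16 (17 terms) gives 7293.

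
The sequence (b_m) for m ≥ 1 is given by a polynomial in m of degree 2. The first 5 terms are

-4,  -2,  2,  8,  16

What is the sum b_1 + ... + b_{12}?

1st diffs: 2, 4, 6, 8.
2nd diffs: 2, 2, 2 (constant).
Newton forward-difference form: b_m = -4 + 2·C(m-1,1) + 2·C(m-1,2).
Continuing: …, 26, 38, 52, 68, …, b_{12} = 128.
Summing m = 1..12 (12 terms) gives 524.

524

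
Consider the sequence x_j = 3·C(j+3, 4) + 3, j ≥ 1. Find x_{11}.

3006

C(14, 4) = 1001, so x_{11} = 3006.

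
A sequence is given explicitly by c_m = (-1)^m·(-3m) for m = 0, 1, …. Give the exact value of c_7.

(-1)^7 = -1; -3m at m=7 is -21; so c_7 = 21.

21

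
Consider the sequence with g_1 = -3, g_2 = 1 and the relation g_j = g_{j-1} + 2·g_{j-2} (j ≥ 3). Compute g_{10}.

-339

Step forward from the initial values:
g_3 = -5;  g_4 = -3;  g_5 = -13;  g_6 = -19;  g_7 = -45;  g_8 = -83;  g_9 = -173;  g_{10} = -339.
(Characteristic roots are 2 and -1.)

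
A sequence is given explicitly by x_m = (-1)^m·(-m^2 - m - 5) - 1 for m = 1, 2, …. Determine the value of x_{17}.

310

(-1)^17 = -1; -m^2 - m - 5 at m=17 is -311; so x_{17} = 310.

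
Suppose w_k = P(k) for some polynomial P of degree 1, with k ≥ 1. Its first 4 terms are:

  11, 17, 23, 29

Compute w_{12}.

1st diffs: 6, 6, 6 (constant).
So w_k = 6k + 5.
Evaluating at k = 12 gives w_{12} = 77.

77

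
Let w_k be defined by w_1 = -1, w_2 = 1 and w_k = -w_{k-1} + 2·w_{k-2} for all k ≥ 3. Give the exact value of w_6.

w_3 = -3;  w_4 = 5;  w_5 = -11;  w_6 = 21.
(Characteristic roots are 1 and -2.)

21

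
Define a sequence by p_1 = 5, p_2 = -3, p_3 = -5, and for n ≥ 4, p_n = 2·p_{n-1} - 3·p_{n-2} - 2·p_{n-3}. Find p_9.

-217

Iterate the recurrence:
p_4 = -11  p_5 = -1  p_6 = 41  p_7 = 107  p_8 = 93  p_9 = -217.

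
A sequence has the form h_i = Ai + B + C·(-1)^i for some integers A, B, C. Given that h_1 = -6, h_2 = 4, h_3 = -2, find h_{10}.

20

The three given values yield: A + B - C = -6; 2A + B + C = 4; 3A + B - C = -2.
Subtracting the first from the second: A + 2C = 10.
Subtracting the second from the third: A - 2C = -6.
Solving: C = 4, A = 2, then B = -4.
Therefore h_{10} = 20 + (-4) + 4·1 = 20.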